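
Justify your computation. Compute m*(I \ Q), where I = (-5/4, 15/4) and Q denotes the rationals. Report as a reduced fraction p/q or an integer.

The interval I = (-5/4, 15/4) has m(I) = 15/4 - (-5/4) = 5 (endpoints are measure-zero, so open/closed/half-open agree). Write I = (I cap Q) u (I \ Q). The rationals in I are countable, so m*(I cap Q) = 0 (cover each rational by intervals whose total length is arbitrarily small). By countable subadditivity m*(I) <= m*(I cap Q) + m*(I \ Q), hence m*(I \ Q) >= m(I) = 5. The reverse inequality m*(I \ Q) <= m*(I) = 5 is trivial since (I \ Q) is a subset of I. Therefore m*(I \ Q) = 5.

5


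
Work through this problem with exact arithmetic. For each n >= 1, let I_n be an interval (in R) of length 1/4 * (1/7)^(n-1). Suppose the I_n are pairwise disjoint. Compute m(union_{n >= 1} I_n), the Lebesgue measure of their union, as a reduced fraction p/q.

By countable additivity of the Lebesgue measure on pairwise disjoint measurable sets,
  m(union_{n >= 1} I_n) = sum_{n >= 1} m(I_n) = sum_{n >= 1} a * r^(n-1),
  with a = 1/4 and r = 1/7.
Since 0 < r = 1/7 < 1, the geometric series converges:
  sum_{n >= 1} a * r^(n-1) = a / (1 - r).
  = 1/4 / (1 - 1/7)
  = 1/4 / (6/7)
  = 7/24.

7/24


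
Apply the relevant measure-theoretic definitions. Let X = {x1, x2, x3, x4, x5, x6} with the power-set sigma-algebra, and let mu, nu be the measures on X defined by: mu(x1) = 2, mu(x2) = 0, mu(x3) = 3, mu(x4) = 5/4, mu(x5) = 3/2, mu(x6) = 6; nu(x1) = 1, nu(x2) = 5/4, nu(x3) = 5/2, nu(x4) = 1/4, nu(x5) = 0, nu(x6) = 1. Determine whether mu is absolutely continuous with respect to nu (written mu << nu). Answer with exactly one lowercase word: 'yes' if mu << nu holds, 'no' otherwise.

mu << nu means: every nu-null measurable set is also mu-null; equivalently, for every atom x, if nu({x}) = 0 then mu({x}) = 0.
Checking each atom:
  x1: nu = 1 > 0 -> no constraint.
  x2: nu = 5/4 > 0 -> no constraint.
  x3: nu = 5/2 > 0 -> no constraint.
  x4: nu = 1/4 > 0 -> no constraint.
  x5: nu = 0, mu = 3/2 > 0 -> violates mu << nu.
  x6: nu = 1 > 0 -> no constraint.
The atom(s) x5 violate the condition (nu = 0 but mu > 0). Therefore mu is NOT absolutely continuous w.r.t. nu.

no


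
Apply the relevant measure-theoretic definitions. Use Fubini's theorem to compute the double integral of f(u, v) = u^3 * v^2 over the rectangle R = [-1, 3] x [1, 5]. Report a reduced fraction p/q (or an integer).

f(u, v) is a tensor product of a function of u and a function of v, and both factors are bounded continuous (hence Lebesgue integrable) on the rectangle, so Fubini's theorem applies:
  integral_R f d(m x m) = (integral_a1^b1 u^3 du) * (integral_a2^b2 v^2 dv).
Inner integral in u: integral_{-1}^{3} u^3 du = (3^4 - (-1)^4)/4
  = 20.
Inner integral in v: integral_{1}^{5} v^2 dv = (5^3 - 1^3)/3
  = 124/3.
Product: (20) * (124/3) = 2480/3.

2480/3


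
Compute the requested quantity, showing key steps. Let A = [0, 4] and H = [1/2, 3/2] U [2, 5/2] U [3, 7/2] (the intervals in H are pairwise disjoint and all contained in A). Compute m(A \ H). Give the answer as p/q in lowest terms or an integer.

The ambient interval has length m(A) = 4 - 0 = 4.
Since the holes are disjoint and sit inside A, by finite additivity
  m(H) = sum_i (b_i - a_i), and m(A \ H) = m(A) - m(H).
Computing the hole measures:
  m(H_1) = 3/2 - 1/2 = 1.
  m(H_2) = 5/2 - 2 = 1/2.
  m(H_3) = 7/2 - 3 = 1/2.
Summed: m(H) = 1 + 1/2 + 1/2 = 2.
So m(A \ H) = 4 - 2 = 2.

2


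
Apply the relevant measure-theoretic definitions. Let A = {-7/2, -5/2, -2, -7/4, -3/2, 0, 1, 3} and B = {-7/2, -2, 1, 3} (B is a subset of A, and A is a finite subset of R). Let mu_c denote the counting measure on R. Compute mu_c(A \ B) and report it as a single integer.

Counting measure assigns mu_c(E) = |E| (number of elements) when E is finite. For B subset A, A \ B is the set of elements of A not in B, so |A \ B| = |A| - |B|.
|A| = 8, |B| = 4, so mu_c(A \ B) = 8 - 4 = 4.

4


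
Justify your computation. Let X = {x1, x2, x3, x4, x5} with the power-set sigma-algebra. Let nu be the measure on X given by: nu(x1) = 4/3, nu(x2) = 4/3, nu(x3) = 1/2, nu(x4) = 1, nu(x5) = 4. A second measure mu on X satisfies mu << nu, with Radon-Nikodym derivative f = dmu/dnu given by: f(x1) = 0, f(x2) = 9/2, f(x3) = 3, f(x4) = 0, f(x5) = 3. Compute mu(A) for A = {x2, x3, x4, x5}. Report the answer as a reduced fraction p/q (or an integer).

By the defining property of the Radon-Nikodym derivative, for every measurable set A,
  mu(A) = integral_A f dnu.
Since nu is a discrete measure concentrated on the atoms of X, the integral over A reduces to the sum
  mu(A) = sum_{x in A} f(x) * nu({x}).
Computing each term:
  x2: f(x2) * nu(x2) = 9/2 * 4/3 = 6.
  x3: f(x3) * nu(x3) = 3 * 1/2 = 3/2.
  x4: f(x4) * nu(x4) = 0 * 1 = 0.
  x5: f(x5) * nu(x5) = 3 * 4 = 12.
Summing: mu(A) = 6 + 3/2 + 0 + 12 = 39/2.

39/2


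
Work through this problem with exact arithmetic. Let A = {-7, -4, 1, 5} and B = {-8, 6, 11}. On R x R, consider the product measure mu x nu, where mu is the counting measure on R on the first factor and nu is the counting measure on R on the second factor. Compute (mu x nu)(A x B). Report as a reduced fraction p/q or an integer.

For a measurable rectangle A x B, the product measure satisfies
  (mu x nu)(A x B) = mu(A) * nu(B).
  mu(A) = 4.
  nu(B) = 3.
  (mu x nu)(A x B) = 4 * 3 = 12.

12


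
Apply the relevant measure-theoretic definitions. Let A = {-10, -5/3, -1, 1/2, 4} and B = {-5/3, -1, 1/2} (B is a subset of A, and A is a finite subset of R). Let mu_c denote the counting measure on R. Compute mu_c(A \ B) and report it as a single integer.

Counting measure assigns mu_c(E) = |E| (number of elements) when E is finite. For B subset A, A \ B is the set of elements of A not in B, so |A \ B| = |A| - |B|.
|A| = 5, |B| = 3, so mu_c(A \ B) = 5 - 3 = 2.

2


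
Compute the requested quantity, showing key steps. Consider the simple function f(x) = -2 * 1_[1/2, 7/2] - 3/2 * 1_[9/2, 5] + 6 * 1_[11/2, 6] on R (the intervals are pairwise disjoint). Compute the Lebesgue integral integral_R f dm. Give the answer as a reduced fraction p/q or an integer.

For a simple function f = sum_i c_i * 1_{A_i} with disjoint A_i,
  integral f dm = sum_i c_i * m(A_i).
Lengths of the A_i:
  m(A_1) = 7/2 - 1/2 = 3.
  m(A_2) = 5 - 9/2 = 1/2.
  m(A_3) = 6 - 11/2 = 1/2.
Contributions c_i * m(A_i):
  (-2) * (3) = -6.
  (-3/2) * (1/2) = -3/4.
  (6) * (1/2) = 3.
Total: -6 - 3/4 + 3 = -15/4.

-15/4


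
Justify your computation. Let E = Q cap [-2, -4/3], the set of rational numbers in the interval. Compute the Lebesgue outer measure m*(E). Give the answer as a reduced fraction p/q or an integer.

The set Q cap [-2, -4/3] is countable (a subset of the countable set Q). Lebesgue outer measure of any countable set is 0: each singleton {q} has m*({q}) = 0, and by countable subadditivity m*(union_k {q_k}) <= sum_k m*({q_k}) = sum_k 0 = 0. The reverse inequality m*(E) >= 0 is automatic. So m*(Q cap [-2, -4/3]) = 0.

0


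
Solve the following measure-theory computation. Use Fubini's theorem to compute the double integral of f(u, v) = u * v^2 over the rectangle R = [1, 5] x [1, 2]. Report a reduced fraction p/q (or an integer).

f(u, v) is a tensor product of a function of u and a function of v, and both factors are bounded continuous (hence Lebesgue integrable) on the rectangle, so Fubini's theorem applies:
  integral_R f d(m x m) = (integral_a1^b1 u du) * (integral_a2^b2 v^2 dv).
Inner integral in u: integral_{1}^{5} u du = (5^2 - 1^2)/2
  = 12.
Inner integral in v: integral_{1}^{2} v^2 dv = (2^3 - 1^3)/3
  = 7/3.
Product: (12) * (7/3) = 28.

28


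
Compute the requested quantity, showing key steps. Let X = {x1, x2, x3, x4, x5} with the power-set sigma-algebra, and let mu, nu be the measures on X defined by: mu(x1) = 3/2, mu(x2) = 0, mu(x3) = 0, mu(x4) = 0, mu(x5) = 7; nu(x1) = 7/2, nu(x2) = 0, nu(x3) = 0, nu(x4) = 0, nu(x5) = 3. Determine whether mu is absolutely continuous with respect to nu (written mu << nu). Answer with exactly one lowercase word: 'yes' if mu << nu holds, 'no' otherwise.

mu << nu means: every nu-null measurable set is also mu-null; equivalently, for every atom x, if nu({x}) = 0 then mu({x}) = 0.
Checking each atom:
  x1: nu = 7/2 > 0 -> no constraint.
  x2: nu = 0, mu = 0 -> consistent with mu << nu.
  x3: nu = 0, mu = 0 -> consistent with mu << nu.
  x4: nu = 0, mu = 0 -> consistent with mu << nu.
  x5: nu = 3 > 0 -> no constraint.
No atom violates the condition. Therefore mu << nu.

yes


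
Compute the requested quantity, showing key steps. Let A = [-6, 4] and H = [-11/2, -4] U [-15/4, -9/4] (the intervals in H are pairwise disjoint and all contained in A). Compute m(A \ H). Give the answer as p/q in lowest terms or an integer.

The ambient interval has length m(A) = 4 - (-6) = 10.
Since the holes are disjoint and sit inside A, by finite additivity
  m(H) = sum_i (b_i - a_i), and m(A \ H) = m(A) - m(H).
Computing the hole measures:
  m(H_1) = -4 - (-11/2) = 3/2.
  m(H_2) = -9/4 - (-15/4) = 3/2.
Summed: m(H) = 3/2 + 3/2 = 3.
So m(A \ H) = 10 - 3 = 7.

7


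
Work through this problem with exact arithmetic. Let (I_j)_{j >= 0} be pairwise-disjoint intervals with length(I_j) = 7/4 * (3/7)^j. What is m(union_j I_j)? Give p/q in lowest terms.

By countable additivity of the Lebesgue measure on pairwise disjoint measurable sets,
  m(union_{j >= 0} I_j) = sum_{j >= 0} m(I_j) = sum_{j >= 0} a * r^j,
  with a = 7/4 and r = 3/7.
Since 0 < r = 3/7 < 1, the geometric series converges:
  sum_{j >= 0} a * r^j = a / (1 - r).
  = 7/4 / (1 - 3/7)
  = 7/4 / (4/7)
  = 49/16.

49/16


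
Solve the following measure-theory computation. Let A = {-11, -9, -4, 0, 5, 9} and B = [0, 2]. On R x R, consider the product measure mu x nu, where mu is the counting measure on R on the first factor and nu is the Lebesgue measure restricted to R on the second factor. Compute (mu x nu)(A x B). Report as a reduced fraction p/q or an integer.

For a measurable rectangle A x B, the product measure satisfies
  (mu x nu)(A x B) = mu(A) * nu(B).
  mu(A) = 6.
  nu(B) = 2.
  (mu x nu)(A x B) = 6 * 2 = 12.

12


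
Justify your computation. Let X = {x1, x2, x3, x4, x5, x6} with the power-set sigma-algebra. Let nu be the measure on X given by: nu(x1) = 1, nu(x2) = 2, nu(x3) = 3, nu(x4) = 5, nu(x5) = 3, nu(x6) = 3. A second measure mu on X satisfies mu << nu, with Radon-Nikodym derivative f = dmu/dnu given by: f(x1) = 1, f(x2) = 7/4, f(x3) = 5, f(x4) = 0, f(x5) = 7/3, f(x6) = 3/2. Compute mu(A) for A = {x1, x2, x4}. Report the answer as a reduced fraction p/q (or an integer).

By the defining property of the Radon-Nikodym derivative, for every measurable set A,
  mu(A) = integral_A f dnu.
Since nu is a discrete measure concentrated on the atoms of X, the integral over A reduces to the sum
  mu(A) = sum_{x in A} f(x) * nu({x}).
Computing each term:
  x1: f(x1) * nu(x1) = 1 * 1 = 1.
  x2: f(x2) * nu(x2) = 7/4 * 2 = 7/2.
  x4: f(x4) * nu(x4) = 0 * 5 = 0.
Summing: mu(A) = 1 + 7/2 + 0 = 9/2.

9/2


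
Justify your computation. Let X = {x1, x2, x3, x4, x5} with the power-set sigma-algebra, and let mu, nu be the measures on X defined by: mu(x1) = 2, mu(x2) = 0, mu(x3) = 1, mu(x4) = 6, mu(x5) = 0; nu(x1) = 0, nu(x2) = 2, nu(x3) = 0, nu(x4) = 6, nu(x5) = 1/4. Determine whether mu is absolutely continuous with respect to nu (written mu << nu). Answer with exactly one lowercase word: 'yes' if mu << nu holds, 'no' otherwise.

mu << nu means: every nu-null measurable set is also mu-null; equivalently, for every atom x, if nu({x}) = 0 then mu({x}) = 0.
Checking each atom:
  x1: nu = 0, mu = 2 > 0 -> violates mu << nu.
  x2: nu = 2 > 0 -> no constraint.
  x3: nu = 0, mu = 1 > 0 -> violates mu << nu.
  x4: nu = 6 > 0 -> no constraint.
  x5: nu = 1/4 > 0 -> no constraint.
The atom(s) x1, x3 violate the condition (nu = 0 but mu > 0). Therefore mu is NOT absolutely continuous w.r.t. nu.

no


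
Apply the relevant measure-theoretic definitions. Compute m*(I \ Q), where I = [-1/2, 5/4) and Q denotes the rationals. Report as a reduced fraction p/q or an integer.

The interval I = [-1/2, 5/4) has m(I) = 5/4 - (-1/2) = 7/4 (endpoints are measure-zero, so open/closed/half-open agree). Write I = (I cap Q) u (I \ Q). The rationals in I are countable, so m*(I cap Q) = 0 (cover each rational by intervals whose total length is arbitrarily small). By countable subadditivity m*(I) <= m*(I cap Q) + m*(I \ Q), hence m*(I \ Q) >= m(I) = 7/4. The reverse inequality m*(I \ Q) <= m*(I) = 7/4 is trivial since (I \ Q) is a subset of I. Therefore m*(I \ Q) = 7/4.

7/4


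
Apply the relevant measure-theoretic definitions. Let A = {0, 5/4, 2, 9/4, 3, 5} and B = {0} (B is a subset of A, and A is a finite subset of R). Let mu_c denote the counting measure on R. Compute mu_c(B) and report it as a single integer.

Counting measure assigns mu_c(E) = |E| (number of elements) when E is finite.
B has 1 element(s), so mu_c(B) = 1.

1


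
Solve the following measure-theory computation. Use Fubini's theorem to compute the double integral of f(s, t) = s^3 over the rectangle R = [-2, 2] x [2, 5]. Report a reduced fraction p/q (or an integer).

f(s, t) is a tensor product of a function of s and a function of t, and both factors are bounded continuous (hence Lebesgue integrable) on the rectangle, so Fubini's theorem applies:
  integral_R f d(m x m) = (integral_a1^b1 s^3 ds) * (integral_a2^b2 1 dt).
Inner integral in s: integral_{-2}^{2} s^3 ds = (2^4 - (-2)^4)/4
  = 0.
Inner integral in t: integral_{2}^{5} 1 dt = (5^1 - 2^1)/1
  = 3.
Product: (0) * (3) = 0.

0


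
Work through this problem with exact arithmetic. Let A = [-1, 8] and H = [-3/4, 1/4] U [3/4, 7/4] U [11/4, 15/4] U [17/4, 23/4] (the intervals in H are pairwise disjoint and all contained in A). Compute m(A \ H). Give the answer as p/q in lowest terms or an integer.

The ambient interval has length m(A) = 8 - (-1) = 9.
Since the holes are disjoint and sit inside A, by finite additivity
  m(H) = sum_i (b_i - a_i), and m(A \ H) = m(A) - m(H).
Computing the hole measures:
  m(H_1) = 1/4 - (-3/4) = 1.
  m(H_2) = 7/4 - 3/4 = 1.
  m(H_3) = 15/4 - 11/4 = 1.
  m(H_4) = 23/4 - 17/4 = 3/2.
Summed: m(H) = 1 + 1 + 1 + 3/2 = 9/2.
So m(A \ H) = 9 - 9/2 = 9/2.

9/2


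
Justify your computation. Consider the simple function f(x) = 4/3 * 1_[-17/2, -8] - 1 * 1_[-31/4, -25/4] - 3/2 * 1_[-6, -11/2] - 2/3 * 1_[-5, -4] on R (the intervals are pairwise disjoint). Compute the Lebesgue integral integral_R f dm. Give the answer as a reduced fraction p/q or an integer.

For a simple function f = sum_i c_i * 1_{A_i} with disjoint A_i,
  integral f dm = sum_i c_i * m(A_i).
Lengths of the A_i:
  m(A_1) = -8 - (-17/2) = 1/2.
  m(A_2) = -25/4 - (-31/4) = 3/2.
  m(A_3) = -11/2 - (-6) = 1/2.
  m(A_4) = -4 - (-5) = 1.
Contributions c_i * m(A_i):
  (4/3) * (1/2) = 2/3.
  (-1) * (3/2) = -3/2.
  (-3/2) * (1/2) = -3/4.
  (-2/3) * (1) = -2/3.
Total: 2/3 - 3/2 - 3/4 - 2/3 = -9/4.

-9/4


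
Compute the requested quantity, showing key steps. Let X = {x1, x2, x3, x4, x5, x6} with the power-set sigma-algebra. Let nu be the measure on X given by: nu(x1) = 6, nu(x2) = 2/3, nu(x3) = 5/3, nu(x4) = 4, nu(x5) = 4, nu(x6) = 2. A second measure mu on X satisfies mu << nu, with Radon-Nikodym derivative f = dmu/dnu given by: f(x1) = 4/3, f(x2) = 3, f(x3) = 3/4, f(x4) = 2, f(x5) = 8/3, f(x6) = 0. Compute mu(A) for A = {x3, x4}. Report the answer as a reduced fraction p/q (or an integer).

By the defining property of the Radon-Nikodym derivative, for every measurable set A,
  mu(A) = integral_A f dnu.
Since nu is a discrete measure concentrated on the atoms of X, the integral over A reduces to the sum
  mu(A) = sum_{x in A} f(x) * nu({x}).
Computing each term:
  x3: f(x3) * nu(x3) = 3/4 * 5/3 = 5/4.
  x4: f(x4) * nu(x4) = 2 * 4 = 8.
Summing: mu(A) = 5/4 + 8 = 37/4.

37/4


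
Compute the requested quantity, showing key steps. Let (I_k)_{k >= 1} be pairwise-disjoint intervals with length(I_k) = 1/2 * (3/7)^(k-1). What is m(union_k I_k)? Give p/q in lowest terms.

By countable additivity of the Lebesgue measure on pairwise disjoint measurable sets,
  m(union_{k >= 1} I_k) = sum_{k >= 1} m(I_k) = sum_{k >= 1} a * r^(k-1),
  with a = 1/2 and r = 3/7.
Since 0 < r = 3/7 < 1, the geometric series converges:
  sum_{k >= 1} a * r^(k-1) = a / (1 - r).
  = 1/2 / (1 - 3/7)
  = 1/2 / (4/7)
  = 7/8.

7/8


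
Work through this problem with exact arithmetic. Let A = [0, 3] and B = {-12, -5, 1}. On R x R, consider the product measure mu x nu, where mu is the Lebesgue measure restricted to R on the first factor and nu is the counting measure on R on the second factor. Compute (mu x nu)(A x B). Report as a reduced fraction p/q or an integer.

For a measurable rectangle A x B, the product measure satisfies
  (mu x nu)(A x B) = mu(A) * nu(B).
  mu(A) = 3.
  nu(B) = 3.
  (mu x nu)(A x B) = 3 * 3 = 9.

9


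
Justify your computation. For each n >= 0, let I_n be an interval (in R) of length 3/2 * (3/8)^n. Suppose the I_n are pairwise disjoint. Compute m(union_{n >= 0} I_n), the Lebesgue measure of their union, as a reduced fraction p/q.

By countable additivity of the Lebesgue measure on pairwise disjoint measurable sets,
  m(union_{n >= 0} I_n) = sum_{n >= 0} m(I_n) = sum_{n >= 0} a * r^n,
  with a = 3/2 and r = 3/8.
Since 0 < r = 3/8 < 1, the geometric series converges:
  sum_{n >= 0} a * r^n = a / (1 - r).
  = 3/2 / (1 - 3/8)
  = 3/2 / (5/8)
  = 12/5.

12/5


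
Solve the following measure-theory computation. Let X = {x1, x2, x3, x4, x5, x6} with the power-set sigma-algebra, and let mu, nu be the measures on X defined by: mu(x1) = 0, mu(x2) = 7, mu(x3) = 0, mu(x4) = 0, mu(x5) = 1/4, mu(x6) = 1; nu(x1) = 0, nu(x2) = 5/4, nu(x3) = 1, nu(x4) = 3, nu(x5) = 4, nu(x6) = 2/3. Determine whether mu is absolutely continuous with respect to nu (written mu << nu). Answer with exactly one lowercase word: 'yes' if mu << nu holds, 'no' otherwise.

mu << nu means: every nu-null measurable set is also mu-null; equivalently, for every atom x, if nu({x}) = 0 then mu({x}) = 0.
Checking each atom:
  x1: nu = 0, mu = 0 -> consistent with mu << nu.
  x2: nu = 5/4 > 0 -> no constraint.
  x3: nu = 1 > 0 -> no constraint.
  x4: nu = 3 > 0 -> no constraint.
  x5: nu = 4 > 0 -> no constraint.
  x6: nu = 2/3 > 0 -> no constraint.
No atom violates the condition. Therefore mu << nu.

yes


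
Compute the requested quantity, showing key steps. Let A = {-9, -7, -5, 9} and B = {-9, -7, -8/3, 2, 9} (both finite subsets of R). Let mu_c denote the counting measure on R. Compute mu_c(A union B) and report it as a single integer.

Counting measure on a finite set equals cardinality. By inclusion-exclusion, |A union B| = |A| + |B| - |A cap B|.
|A| = 4, |B| = 5, |A cap B| = 3.
So mu_c(A union B) = 4 + 5 - 3 = 6.

6


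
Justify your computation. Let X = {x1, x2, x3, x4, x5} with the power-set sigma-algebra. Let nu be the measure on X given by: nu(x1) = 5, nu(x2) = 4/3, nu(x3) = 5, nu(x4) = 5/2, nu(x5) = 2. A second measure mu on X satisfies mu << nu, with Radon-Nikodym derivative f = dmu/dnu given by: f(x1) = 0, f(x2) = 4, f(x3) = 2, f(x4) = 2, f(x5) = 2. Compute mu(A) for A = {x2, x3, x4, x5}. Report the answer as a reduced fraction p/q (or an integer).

By the defining property of the Radon-Nikodym derivative, for every measurable set A,
  mu(A) = integral_A f dnu.
Since nu is a discrete measure concentrated on the atoms of X, the integral over A reduces to the sum
  mu(A) = sum_{x in A} f(x) * nu({x}).
Computing each term:
  x2: f(x2) * nu(x2) = 4 * 4/3 = 16/3.
  x3: f(x3) * nu(x3) = 2 * 5 = 10.
  x4: f(x4) * nu(x4) = 2 * 5/2 = 5.
  x5: f(x5) * nu(x5) = 2 * 2 = 4.
Summing: mu(A) = 16/3 + 10 + 5 + 4 = 73/3.

73/3


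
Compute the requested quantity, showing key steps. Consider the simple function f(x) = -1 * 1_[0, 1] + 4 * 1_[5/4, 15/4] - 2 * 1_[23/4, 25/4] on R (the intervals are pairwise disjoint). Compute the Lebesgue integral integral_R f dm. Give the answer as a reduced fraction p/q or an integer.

For a simple function f = sum_i c_i * 1_{A_i} with disjoint A_i,
  integral f dm = sum_i c_i * m(A_i).
Lengths of the A_i:
  m(A_1) = 1 - 0 = 1.
  m(A_2) = 15/4 - 5/4 = 5/2.
  m(A_3) = 25/4 - 23/4 = 1/2.
Contributions c_i * m(A_i):
  (-1) * (1) = -1.
  (4) * (5/2) = 10.
  (-2) * (1/2) = -1.
Total: -1 + 10 - 1 = 8.

8


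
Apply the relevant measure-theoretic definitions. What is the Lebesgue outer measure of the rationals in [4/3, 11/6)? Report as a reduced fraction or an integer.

The set Q cap [4/3, 11/6) is countable (a subset of the countable set Q). Lebesgue outer measure of any countable set is 0: each singleton {q} has m*({q}) = 0, and by countable subadditivity m*(union_k {q_k}) <= sum_k m*({q_k}) = sum_k 0 = 0. The reverse inequality m*(E) >= 0 is automatic. So m*(Q cap [4/3, 11/6)) = 0.

0


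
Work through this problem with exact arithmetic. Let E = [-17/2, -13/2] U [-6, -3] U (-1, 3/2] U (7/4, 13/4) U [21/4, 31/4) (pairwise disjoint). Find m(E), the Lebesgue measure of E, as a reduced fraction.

For pairwise disjoint intervals, m(union_i I_i) = sum_i m(I_i),
and m is invariant under swapping open/closed endpoints (single points have measure 0).
So m(E) = sum_i (b_i - a_i).
  I_1 has length -13/2 - (-17/2) = 2.
  I_2 has length -3 - (-6) = 3.
  I_3 has length 3/2 - (-1) = 5/2.
  I_4 has length 13/4 - 7/4 = 3/2.
  I_5 has length 31/4 - 21/4 = 5/2.
Summing:
  m(E) = 2 + 3 + 5/2 + 3/2 + 5/2 = 23/2.

23/2


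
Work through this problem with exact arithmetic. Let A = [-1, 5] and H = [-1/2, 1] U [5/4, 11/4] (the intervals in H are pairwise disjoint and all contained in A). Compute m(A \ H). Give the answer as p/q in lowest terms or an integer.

The ambient interval has length m(A) = 5 - (-1) = 6.
Since the holes are disjoint and sit inside A, by finite additivity
  m(H) = sum_i (b_i - a_i), and m(A \ H) = m(A) - m(H).
Computing the hole measures:
  m(H_1) = 1 - (-1/2) = 3/2.
  m(H_2) = 11/4 - 5/4 = 3/2.
Summed: m(H) = 3/2 + 3/2 = 3.
So m(A \ H) = 6 - 3 = 3.

3


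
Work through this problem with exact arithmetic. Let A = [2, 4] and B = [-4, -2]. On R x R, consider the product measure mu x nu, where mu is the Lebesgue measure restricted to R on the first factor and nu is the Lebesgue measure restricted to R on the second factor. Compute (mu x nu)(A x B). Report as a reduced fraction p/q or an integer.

For a measurable rectangle A x B, the product measure satisfies
  (mu x nu)(A x B) = mu(A) * nu(B).
  mu(A) = 2.
  nu(B) = 2.
  (mu x nu)(A x B) = 2 * 2 = 4.

4


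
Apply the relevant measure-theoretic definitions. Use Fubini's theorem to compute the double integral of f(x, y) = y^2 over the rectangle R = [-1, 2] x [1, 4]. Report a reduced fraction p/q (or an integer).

f(x, y) is a tensor product of a function of x and a function of y, and both factors are bounded continuous (hence Lebesgue integrable) on the rectangle, so Fubini's theorem applies:
  integral_R f d(m x m) = (integral_a1^b1 1 dx) * (integral_a2^b2 y^2 dy).
Inner integral in x: integral_{-1}^{2} 1 dx = (2^1 - (-1)^1)/1
  = 3.
Inner integral in y: integral_{1}^{4} y^2 dy = (4^3 - 1^3)/3
  = 21.
Product: (3) * (21) = 63.

63


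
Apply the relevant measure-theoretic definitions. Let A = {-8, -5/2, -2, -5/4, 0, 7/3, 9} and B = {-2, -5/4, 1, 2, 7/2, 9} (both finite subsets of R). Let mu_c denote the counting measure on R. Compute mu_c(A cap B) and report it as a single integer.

Counting measure on a finite set equals cardinality. mu_c(A cap B) = |A cap B| (elements appearing in both).
Enumerating the elements of A that also lie in B gives 3 element(s).
So mu_c(A cap B) = 3.

3


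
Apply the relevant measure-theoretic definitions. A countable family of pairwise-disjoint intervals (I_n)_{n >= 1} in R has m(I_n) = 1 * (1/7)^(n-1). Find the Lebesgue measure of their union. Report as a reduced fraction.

By countable additivity of the Lebesgue measure on pairwise disjoint measurable sets,
  m(union_{n >= 1} I_n) = sum_{n >= 1} m(I_n) = sum_{n >= 1} a * r^(n-1),
  with a = 1 and r = 1/7.
Since 0 < r = 1/7 < 1, the geometric series converges:
  sum_{n >= 1} a * r^(n-1) = a / (1 - r).
  = 1 / (1 - 1/7)
  = 1 / (6/7)
  = 7/6.

7/6


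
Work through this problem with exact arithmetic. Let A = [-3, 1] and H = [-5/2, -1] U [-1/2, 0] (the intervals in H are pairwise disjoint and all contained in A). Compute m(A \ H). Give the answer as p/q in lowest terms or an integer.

The ambient interval has length m(A) = 1 - (-3) = 4.
Since the holes are disjoint and sit inside A, by finite additivity
  m(H) = sum_i (b_i - a_i), and m(A \ H) = m(A) - m(H).
Computing the hole measures:
  m(H_1) = -1 - (-5/2) = 3/2.
  m(H_2) = 0 - (-1/2) = 1/2.
Summed: m(H) = 3/2 + 1/2 = 2.
So m(A \ H) = 4 - 2 = 2.

2


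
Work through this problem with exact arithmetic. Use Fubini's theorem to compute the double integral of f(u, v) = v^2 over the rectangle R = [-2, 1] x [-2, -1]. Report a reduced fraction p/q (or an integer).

f(u, v) is a tensor product of a function of u and a function of v, and both factors are bounded continuous (hence Lebesgue integrable) on the rectangle, so Fubini's theorem applies:
  integral_R f d(m x m) = (integral_a1^b1 1 du) * (integral_a2^b2 v^2 dv).
Inner integral in u: integral_{-2}^{1} 1 du = (1^1 - (-2)^1)/1
  = 3.
Inner integral in v: integral_{-2}^{-1} v^2 dv = ((-1)^3 - (-2)^3)/3
  = 7/3.
Product: (3) * (7/3) = 7.

7


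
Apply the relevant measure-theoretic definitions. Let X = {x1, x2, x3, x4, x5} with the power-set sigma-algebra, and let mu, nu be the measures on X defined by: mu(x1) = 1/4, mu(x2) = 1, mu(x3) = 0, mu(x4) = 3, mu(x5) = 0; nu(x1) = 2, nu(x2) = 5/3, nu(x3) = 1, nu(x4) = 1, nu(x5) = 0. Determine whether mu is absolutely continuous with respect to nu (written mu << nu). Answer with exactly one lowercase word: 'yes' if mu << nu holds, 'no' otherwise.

mu << nu means: every nu-null measurable set is also mu-null; equivalently, for every atom x, if nu({x}) = 0 then mu({x}) = 0.
Checking each atom:
  x1: nu = 2 > 0 -> no constraint.
  x2: nu = 5/3 > 0 -> no constraint.
  x3: nu = 1 > 0 -> no constraint.
  x4: nu = 1 > 0 -> no constraint.
  x5: nu = 0, mu = 0 -> consistent with mu << nu.
No atom violates the condition. Therefore mu << nu.

yes


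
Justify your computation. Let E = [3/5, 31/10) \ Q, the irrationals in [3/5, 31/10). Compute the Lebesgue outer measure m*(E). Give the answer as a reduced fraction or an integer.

The interval I = [3/5, 31/10) has m(I) = 31/10 - 3/5 = 5/2 (endpoints are measure-zero, so open/closed/half-open agree). Write I = (I cap Q) u (I \ Q). The rationals in I are countable, so m*(I cap Q) = 0 (cover each rational by intervals whose total length is arbitrarily small). By countable subadditivity m*(I) <= m*(I cap Q) + m*(I \ Q), hence m*(I \ Q) >= m(I) = 5/2. The reverse inequality m*(I \ Q) <= m*(I) = 5/2 is trivial since (I \ Q) is a subset of I. Therefore m*(I \ Q) = 5/2.

5/2


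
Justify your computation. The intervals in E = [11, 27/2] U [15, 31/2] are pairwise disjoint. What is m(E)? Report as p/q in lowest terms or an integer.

For pairwise disjoint intervals, m(union_i I_i) = sum_i m(I_i),
and m is invariant under swapping open/closed endpoints (single points have measure 0).
So m(E) = sum_i (b_i - a_i).
  I_1 has length 27/2 - 11 = 5/2.
  I_2 has length 31/2 - 15 = 1/2.
Summing:
  m(E) = 5/2 + 1/2 = 3.

3


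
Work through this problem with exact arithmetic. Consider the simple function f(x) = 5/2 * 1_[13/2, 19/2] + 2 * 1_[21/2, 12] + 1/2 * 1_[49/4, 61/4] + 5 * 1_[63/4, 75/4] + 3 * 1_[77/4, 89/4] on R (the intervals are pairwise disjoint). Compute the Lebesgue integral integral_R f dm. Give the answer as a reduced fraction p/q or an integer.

For a simple function f = sum_i c_i * 1_{A_i} with disjoint A_i,
  integral f dm = sum_i c_i * m(A_i).
Lengths of the A_i:
  m(A_1) = 19/2 - 13/2 = 3.
  m(A_2) = 12 - 21/2 = 3/2.
  m(A_3) = 61/4 - 49/4 = 3.
  m(A_4) = 75/4 - 63/4 = 3.
  m(A_5) = 89/4 - 77/4 = 3.
Contributions c_i * m(A_i):
  (5/2) * (3) = 15/2.
  (2) * (3/2) = 3.
  (1/2) * (3) = 3/2.
  (5) * (3) = 15.
  (3) * (3) = 9.
Total: 15/2 + 3 + 3/2 + 15 + 9 = 36.

36


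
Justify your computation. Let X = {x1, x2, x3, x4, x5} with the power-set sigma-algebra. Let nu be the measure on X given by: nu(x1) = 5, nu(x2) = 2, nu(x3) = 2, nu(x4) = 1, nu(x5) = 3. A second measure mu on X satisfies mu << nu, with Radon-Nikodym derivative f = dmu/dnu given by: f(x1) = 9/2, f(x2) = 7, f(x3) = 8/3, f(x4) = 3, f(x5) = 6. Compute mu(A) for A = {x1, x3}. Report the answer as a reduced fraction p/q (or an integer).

By the defining property of the Radon-Nikodym derivative, for every measurable set A,
  mu(A) = integral_A f dnu.
Since nu is a discrete measure concentrated on the atoms of X, the integral over A reduces to the sum
  mu(A) = sum_{x in A} f(x) * nu({x}).
Computing each term:
  x1: f(x1) * nu(x1) = 9/2 * 5 = 45/2.
  x3: f(x3) * nu(x3) = 8/3 * 2 = 16/3.
Summing: mu(A) = 45/2 + 16/3 = 167/6.

167/6


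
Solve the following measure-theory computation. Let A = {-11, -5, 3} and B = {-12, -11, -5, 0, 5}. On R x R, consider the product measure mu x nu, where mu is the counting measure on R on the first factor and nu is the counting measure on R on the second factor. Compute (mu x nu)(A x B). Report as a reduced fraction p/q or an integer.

For a measurable rectangle A x B, the product measure satisfies
  (mu x nu)(A x B) = mu(A) * nu(B).
  mu(A) = 3.
  nu(B) = 5.
  (mu x nu)(A x B) = 3 * 5 = 15.

15


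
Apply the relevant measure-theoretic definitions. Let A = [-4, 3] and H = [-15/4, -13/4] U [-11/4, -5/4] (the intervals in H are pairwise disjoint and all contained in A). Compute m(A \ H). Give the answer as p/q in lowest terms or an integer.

The ambient interval has length m(A) = 3 - (-4) = 7.
Since the holes are disjoint and sit inside A, by finite additivity
  m(H) = sum_i (b_i - a_i), and m(A \ H) = m(A) - m(H).
Computing the hole measures:
  m(H_1) = -13/4 - (-15/4) = 1/2.
  m(H_2) = -5/4 - (-11/4) = 3/2.
Summed: m(H) = 1/2 + 3/2 = 2.
So m(A \ H) = 7 - 2 = 5.

5


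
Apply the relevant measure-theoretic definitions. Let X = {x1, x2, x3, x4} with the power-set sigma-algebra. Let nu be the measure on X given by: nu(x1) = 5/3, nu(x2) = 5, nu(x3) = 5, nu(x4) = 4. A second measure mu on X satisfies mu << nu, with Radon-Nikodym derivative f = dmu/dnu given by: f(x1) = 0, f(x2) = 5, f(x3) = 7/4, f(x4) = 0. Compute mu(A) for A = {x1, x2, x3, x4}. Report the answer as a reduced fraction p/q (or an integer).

By the defining property of the Radon-Nikodym derivative, for every measurable set A,
  mu(A) = integral_A f dnu.
Since nu is a discrete measure concentrated on the atoms of X, the integral over A reduces to the sum
  mu(A) = sum_{x in A} f(x) * nu({x}).
Computing each term:
  x1: f(x1) * nu(x1) = 0 * 5/3 = 0.
  x2: f(x2) * nu(x2) = 5 * 5 = 25.
  x3: f(x3) * nu(x3) = 7/4 * 5 = 35/4.
  x4: f(x4) * nu(x4) = 0 * 4 = 0.
Summing: mu(A) = 0 + 25 + 35/4 + 0 = 135/4.

135/4


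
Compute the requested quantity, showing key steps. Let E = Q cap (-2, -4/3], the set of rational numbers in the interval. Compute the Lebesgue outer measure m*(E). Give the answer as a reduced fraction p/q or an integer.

The set Q cap (-2, -4/3] is countable (a subset of the countable set Q). Lebesgue outer measure of any countable set is 0: each singleton {q} has m*({q}) = 0, and by countable subadditivity m*(union_k {q_k}) <= sum_k m*({q_k}) = sum_k 0 = 0. The reverse inequality m*(E) >= 0 is automatic. So m*(Q cap (-2, -4/3]) = 0.

0


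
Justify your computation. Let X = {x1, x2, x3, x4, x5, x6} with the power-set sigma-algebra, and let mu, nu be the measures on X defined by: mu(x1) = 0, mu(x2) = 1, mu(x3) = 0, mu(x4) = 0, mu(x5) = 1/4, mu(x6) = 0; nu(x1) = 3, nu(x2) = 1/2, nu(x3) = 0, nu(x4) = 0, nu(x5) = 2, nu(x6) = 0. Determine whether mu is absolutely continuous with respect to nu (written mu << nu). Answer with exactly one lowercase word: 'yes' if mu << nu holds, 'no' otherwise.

mu << nu means: every nu-null measurable set is also mu-null; equivalently, for every atom x, if nu({x}) = 0 then mu({x}) = 0.
Checking each atom:
  x1: nu = 3 > 0 -> no constraint.
  x2: nu = 1/2 > 0 -> no constraint.
  x3: nu = 0, mu = 0 -> consistent with mu << nu.
  x4: nu = 0, mu = 0 -> consistent with mu << nu.
  x5: nu = 2 > 0 -> no constraint.
  x6: nu = 0, mu = 0 -> consistent with mu << nu.
No atom violates the condition. Therefore mu << nu.

yes


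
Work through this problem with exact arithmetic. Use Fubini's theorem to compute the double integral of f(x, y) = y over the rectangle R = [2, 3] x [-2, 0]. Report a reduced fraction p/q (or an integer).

f(x, y) is a tensor product of a function of x and a function of y, and both factors are bounded continuous (hence Lebesgue integrable) on the rectangle, so Fubini's theorem applies:
  integral_R f d(m x m) = (integral_a1^b1 1 dx) * (integral_a2^b2 y dy).
Inner integral in x: integral_{2}^{3} 1 dx = (3^1 - 2^1)/1
  = 1.
Inner integral in y: integral_{-2}^{0} y dy = (0^2 - (-2)^2)/2
  = -2.
Product: (1) * (-2) = -2.

-2


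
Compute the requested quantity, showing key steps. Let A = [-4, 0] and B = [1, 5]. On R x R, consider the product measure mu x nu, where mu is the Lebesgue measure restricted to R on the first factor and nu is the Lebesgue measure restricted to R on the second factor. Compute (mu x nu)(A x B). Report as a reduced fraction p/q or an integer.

For a measurable rectangle A x B, the product measure satisfies
  (mu x nu)(A x B) = mu(A) * nu(B).
  mu(A) = 4.
  nu(B) = 4.
  (mu x nu)(A x B) = 4 * 4 = 16.

16


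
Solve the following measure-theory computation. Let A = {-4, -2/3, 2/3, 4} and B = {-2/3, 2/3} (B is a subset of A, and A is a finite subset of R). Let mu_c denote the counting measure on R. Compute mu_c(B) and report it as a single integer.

Counting measure assigns mu_c(E) = |E| (number of elements) when E is finite.
B has 2 element(s), so mu_c(B) = 2.

2


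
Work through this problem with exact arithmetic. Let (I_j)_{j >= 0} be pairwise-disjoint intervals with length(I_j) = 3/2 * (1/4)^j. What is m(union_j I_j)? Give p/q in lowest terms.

By countable additivity of the Lebesgue measure on pairwise disjoint measurable sets,
  m(union_{j >= 0} I_j) = sum_{j >= 0} m(I_j) = sum_{j >= 0} a * r^j,
  with a = 3/2 and r = 1/4.
Since 0 < r = 1/4 < 1, the geometric series converges:
  sum_{j >= 0} a * r^j = a / (1 - r).
  = 3/2 / (1 - 1/4)
  = 3/2 / (3/4)
  = 2.

2


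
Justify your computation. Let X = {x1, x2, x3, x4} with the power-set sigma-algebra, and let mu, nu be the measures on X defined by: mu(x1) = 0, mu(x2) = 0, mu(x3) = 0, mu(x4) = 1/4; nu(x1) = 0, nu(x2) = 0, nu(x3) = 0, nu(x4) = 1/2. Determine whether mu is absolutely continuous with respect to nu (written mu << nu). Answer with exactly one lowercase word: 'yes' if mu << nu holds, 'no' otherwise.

mu << nu means: every nu-null measurable set is also mu-null; equivalently, for every atom x, if nu({x}) = 0 then mu({x}) = 0.
Checking each atom:
  x1: nu = 0, mu = 0 -> consistent with mu << nu.
  x2: nu = 0, mu = 0 -> consistent with mu << nu.
  x3: nu = 0, mu = 0 -> consistent with mu << nu.
  x4: nu = 1/2 > 0 -> no constraint.
No atom violates the condition. Therefore mu << nu.

yes


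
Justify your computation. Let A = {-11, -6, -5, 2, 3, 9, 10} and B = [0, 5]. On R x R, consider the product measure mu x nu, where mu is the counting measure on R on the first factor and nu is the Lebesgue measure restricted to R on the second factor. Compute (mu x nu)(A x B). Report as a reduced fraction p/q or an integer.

For a measurable rectangle A x B, the product measure satisfies
  (mu x nu)(A x B) = mu(A) * nu(B).
  mu(A) = 7.
  nu(B) = 5.
  (mu x nu)(A x B) = 7 * 5 = 35.

35


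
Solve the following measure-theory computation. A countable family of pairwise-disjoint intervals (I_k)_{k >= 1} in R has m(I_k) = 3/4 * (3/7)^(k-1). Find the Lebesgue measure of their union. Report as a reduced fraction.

By countable additivity of the Lebesgue measure on pairwise disjoint measurable sets,
  m(union_{k >= 1} I_k) = sum_{k >= 1} m(I_k) = sum_{k >= 1} a * r^(k-1),
  with a = 3/4 and r = 3/7.
Since 0 < r = 3/7 < 1, the geometric series converges:
  sum_{k >= 1} a * r^(k-1) = a / (1 - r).
  = 3/4 / (1 - 3/7)
  = 3/4 / (4/7)
  = 21/16.

21/16


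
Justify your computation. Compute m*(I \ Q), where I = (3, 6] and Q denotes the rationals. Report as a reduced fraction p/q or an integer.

The interval I = (3, 6] has m(I) = 6 - 3 = 3 (endpoints are measure-zero, so open/closed/half-open agree). Write I = (I cap Q) u (I \ Q). The rationals in I are countable, so m*(I cap Q) = 0 (cover each rational by intervals whose total length is arbitrarily small). By countable subadditivity m*(I) <= m*(I cap Q) + m*(I \ Q), hence m*(I \ Q) >= m(I) = 3. The reverse inequality m*(I \ Q) <= m*(I) = 3 is trivial since (I \ Q) is a subset of I. Therefore m*(I \ Q) = 3.

3


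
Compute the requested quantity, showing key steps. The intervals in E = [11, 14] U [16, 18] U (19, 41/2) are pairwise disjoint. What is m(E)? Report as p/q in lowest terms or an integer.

For pairwise disjoint intervals, m(union_i I_i) = sum_i m(I_i),
and m is invariant under swapping open/closed endpoints (single points have measure 0).
So m(E) = sum_i (b_i - a_i).
  I_1 has length 14 - 11 = 3.
  I_2 has length 18 - 16 = 2.
  I_3 has length 41/2 - 19 = 3/2.
Summing:
  m(E) = 3 + 2 + 3/2 = 13/2.

13/2


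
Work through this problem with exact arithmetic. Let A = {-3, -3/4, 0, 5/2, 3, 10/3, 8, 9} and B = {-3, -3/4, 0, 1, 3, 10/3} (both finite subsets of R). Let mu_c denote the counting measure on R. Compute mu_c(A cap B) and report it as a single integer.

Counting measure on a finite set equals cardinality. mu_c(A cap B) = |A cap B| (elements appearing in both).
Enumerating the elements of A that also lie in B gives 5 element(s).
So mu_c(A cap B) = 5.

5


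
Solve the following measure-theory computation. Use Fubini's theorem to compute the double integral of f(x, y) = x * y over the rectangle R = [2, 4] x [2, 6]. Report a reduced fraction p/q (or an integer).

f(x, y) is a tensor product of a function of x and a function of y, and both factors are bounded continuous (hence Lebesgue integrable) on the rectangle, so Fubini's theorem applies:
  integral_R f d(m x m) = (integral_a1^b1 x dx) * (integral_a2^b2 y dy).
Inner integral in x: integral_{2}^{4} x dx = (4^2 - 2^2)/2
  = 6.
Inner integral in y: integral_{2}^{6} y dy = (6^2 - 2^2)/2
  = 16.
Product: (6) * (16) = 96.

96


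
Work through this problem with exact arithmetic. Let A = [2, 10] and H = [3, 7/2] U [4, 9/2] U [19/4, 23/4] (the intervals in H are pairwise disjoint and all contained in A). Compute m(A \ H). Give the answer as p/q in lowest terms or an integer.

The ambient interval has length m(A) = 10 - 2 = 8.
Since the holes are disjoint and sit inside A, by finite additivity
  m(H) = sum_i (b_i - a_i), and m(A \ H) = m(A) - m(H).
Computing the hole measures:
  m(H_1) = 7/2 - 3 = 1/2.
  m(H_2) = 9/2 - 4 = 1/2.
  m(H_3) = 23/4 - 19/4 = 1.
Summed: m(H) = 1/2 + 1/2 + 1 = 2.
So m(A \ H) = 8 - 2 = 6.

6


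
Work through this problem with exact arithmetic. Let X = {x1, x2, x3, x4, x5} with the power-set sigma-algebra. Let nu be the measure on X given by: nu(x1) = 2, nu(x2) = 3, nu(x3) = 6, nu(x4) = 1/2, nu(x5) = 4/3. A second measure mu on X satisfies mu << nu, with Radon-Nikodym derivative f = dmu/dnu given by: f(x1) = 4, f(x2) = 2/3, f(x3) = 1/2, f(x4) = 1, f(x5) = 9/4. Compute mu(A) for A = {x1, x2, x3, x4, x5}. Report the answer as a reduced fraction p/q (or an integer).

By the defining property of the Radon-Nikodym derivative, for every measurable set A,
  mu(A) = integral_A f dnu.
Since nu is a discrete measure concentrated on the atoms of X, the integral over A reduces to the sum
  mu(A) = sum_{x in A} f(x) * nu({x}).
Computing each term:
  x1: f(x1) * nu(x1) = 4 * 2 = 8.
  x2: f(x2) * nu(x2) = 2/3 * 3 = 2.
  x3: f(x3) * nu(x3) = 1/2 * 6 = 3.
  x4: f(x4) * nu(x4) = 1 * 1/2 = 1/2.
  x5: f(x5) * nu(x5) = 9/4 * 4/3 = 3.
Summing: mu(A) = 8 + 2 + 3 + 1/2 + 3 = 33/2.

33/2
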